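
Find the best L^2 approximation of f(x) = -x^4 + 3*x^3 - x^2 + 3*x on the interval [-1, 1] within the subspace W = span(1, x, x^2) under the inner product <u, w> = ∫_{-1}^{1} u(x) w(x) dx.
g(x) = -13*x^2/7 + 24*x/5 + 3/35

The best approximation g ∈ W is the orthogonal projection of f onto W. Writing g = a_0 + a_1 x + a_2 x^2, the coefficients solve the normal equations G · a = b where
  G_{ij} = <φ_i, φ_j> and b_i = <f, φ_i>, with φ_0 = 1, φ_1 = x, φ_2 = x^2.
G =
  [2, 0, 2/3]
  [0, 2/3, 0]
  [2/3, 0, 2/5],
b = (-16/15, 16/5, -24/35).
Solving gives a_0 = 3/35, a_1 = 24/5, a_2 = -13/7, so
  g(x) = -13*x^2/7 + 24*x/5 + 3/35.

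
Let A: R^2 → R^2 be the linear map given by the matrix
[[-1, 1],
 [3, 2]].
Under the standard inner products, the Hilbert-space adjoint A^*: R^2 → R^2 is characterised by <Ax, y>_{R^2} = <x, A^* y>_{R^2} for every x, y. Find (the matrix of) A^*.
A^* = A^T =
[[-1, 3],
 [1, 2]]

For real matrices with standard dot products, the defining identity <Ax, y> = <x, A^* y> gives (Ax)^T y = x^T (A^*) y, i.e. x^T A^T y = x^T (A^*) y. Since this holds for all x, y, we must have A^* = A^T. Therefore
A^* =
[[-1, 3],
 [1, 2]].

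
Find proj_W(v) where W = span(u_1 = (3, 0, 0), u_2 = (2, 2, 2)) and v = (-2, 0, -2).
proj_W(v) = (-2, -1, -1)

Set up U = [u_1 | ... | u_2] ∈ R^(3×2). The projector onto W = col(U) is P = U (U^T U)^(-1) U^T.
Compute U^T U =
  [9, 6]
  [6, 12],
and U^T v = (-6, -8).
Solve U^T U · c = U^T v for the coefficients: c = (-1/3, -1/2). The projection is proj_W(v) = U c.
Check: (v - proj_W(v)) · u_1 = 0  (should be 0).
Check: (v - proj_W(v)) · u_2 = 0  (should be 0).
Result: proj_W(v) = (-2, -1, -1).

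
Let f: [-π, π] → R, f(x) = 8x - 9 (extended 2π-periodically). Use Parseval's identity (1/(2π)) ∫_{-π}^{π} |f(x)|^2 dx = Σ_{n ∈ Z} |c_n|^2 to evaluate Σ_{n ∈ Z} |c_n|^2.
Σ |c_n|^2 = 64π^2/3 + 81

Expand and integrate term by term over [-π, π]:
  ∫ (8x)^2 dx = 64·(2π^3/3); ∫ 2·8·(-9)·x dx = 0 (odd integrand); ∫ (-9)^2 dx = 81·2π.
So (1/(2π)) ∫_{-π}^{π} (8x - 9)^2 dx = 64π^2/3 + 81 = 64π^2/3 + 81.
Parseval ⇒ Σ |c_n|^2 = 64π^2/3 + 81.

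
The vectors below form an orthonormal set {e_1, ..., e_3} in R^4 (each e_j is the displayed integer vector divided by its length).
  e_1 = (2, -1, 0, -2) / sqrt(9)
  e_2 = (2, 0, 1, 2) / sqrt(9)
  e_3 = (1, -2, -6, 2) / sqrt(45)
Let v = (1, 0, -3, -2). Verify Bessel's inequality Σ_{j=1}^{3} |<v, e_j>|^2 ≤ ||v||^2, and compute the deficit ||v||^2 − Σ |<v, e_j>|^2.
Σ |<v, e_j>|^2 = 106/9; ||v||^2 = 14; deficit = 20/9

Write each e_j = u_j / sqrt(<u_j, u_j>) where u_j is the displayed integer vector. Then <v, e_j> = <v, u_j> / sqrt(<u_j, u_j>), so |<v, e_j>|^2 = <v, u_j>^2 / <u_j, u_j>.
Coefficients: <v, e_1> = 6/sqrt(9), <v, e_2> = -5/sqrt(9), <v, e_3> = 15/sqrt(45).
Square and sum: Σ |<v, e_j>|^2 = 106/9.
Compute ||v||^2 = v·v = 14.
Deficit = 14 − 106/9 = 20/9 ≥ 0, confirming Bessel's inequality. (The deficit equals ||v − Σ <v,e_j> e_j||^2, the squared distance from v to span{e_j}.)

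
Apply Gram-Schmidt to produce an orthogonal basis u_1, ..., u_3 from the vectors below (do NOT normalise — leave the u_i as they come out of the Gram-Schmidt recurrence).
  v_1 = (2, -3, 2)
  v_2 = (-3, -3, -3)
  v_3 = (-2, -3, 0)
Orthogonal basis:
  u_1 = (2, -3, 2)
  u_2 = (-45/17, -60/17, -45/17)
  u_3 = (-1, 0, 1)

Apply the Gram-Schmidt recurrence
  u_1 = v_1
  u_i = v_i − Σ_{j<i} ((v_i · u_j) / (u_j · u_j)) · u_j.

Step by step this gives:
  u_1 = (2, -3, 2)
  u_2 = (-45/17, -60/17, -45/17)
  u_3 = (-1, 0, 1)

Orthogonality check:
  u_2 · u_1 = 0 (should be 0)
  u_3 · u_1 = 0 (should be 0)
  u_3 · u_2 = 0 (should be 0)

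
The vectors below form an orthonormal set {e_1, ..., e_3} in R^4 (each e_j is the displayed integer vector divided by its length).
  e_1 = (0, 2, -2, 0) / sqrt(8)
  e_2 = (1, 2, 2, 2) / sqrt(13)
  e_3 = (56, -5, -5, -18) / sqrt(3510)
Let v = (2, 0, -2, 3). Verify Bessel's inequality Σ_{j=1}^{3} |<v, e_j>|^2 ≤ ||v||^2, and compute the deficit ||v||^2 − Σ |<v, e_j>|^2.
Σ |<v, e_j>|^2 = 614/135; ||v||^2 = 17; deficit = 1681/135

Write each e_j = u_j / sqrt(<u_j, u_j>) where u_j is the displayed integer vector. Then <v, e_j> = <v, u_j> / sqrt(<u_j, u_j>), so |<v, e_j>|^2 = <v, u_j>^2 / <u_j, u_j>.
Coefficients: <v, e_1> = 4/sqrt(8), <v, e_2> = 4/sqrt(13), <v, e_3> = 68/sqrt(3510).
Square and sum: Σ |<v, e_j>|^2 = 614/135.
Compute ||v||^2 = v·v = 17.
Deficit = 17 − 614/135 = 1681/135 ≥ 0, confirming Bessel's inequality. (The deficit equals ||v − Σ <v,e_j> e_j||^2, the squared distance from v to span{e_j}.)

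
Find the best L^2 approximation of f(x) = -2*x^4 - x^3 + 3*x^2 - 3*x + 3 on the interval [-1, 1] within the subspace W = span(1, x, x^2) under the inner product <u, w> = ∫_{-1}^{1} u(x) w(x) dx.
g(x) = 9*x^2/7 - 18*x/5 + 111/35

The best approximation g ∈ W is the orthogonal projection of f onto W. Writing g = a_0 + a_1 x + a_2 x^2, the coefficients solve the normal equations G · a = b where
  G_{ij} = <φ_i, φ_j> and b_i = <f, φ_i>, with φ_0 = 1, φ_1 = x, φ_2 = x^2.
G =
  [2, 0, 2/3]
  [0, 2/3, 0]
  [2/3, 0, 2/5],
b = (36/5, -12/5, 92/35).
Solving gives a_0 = 111/35, a_1 = -18/5, a_2 = 9/7, so
  g(x) = 9*x^2/7 - 18*x/5 + 111/35.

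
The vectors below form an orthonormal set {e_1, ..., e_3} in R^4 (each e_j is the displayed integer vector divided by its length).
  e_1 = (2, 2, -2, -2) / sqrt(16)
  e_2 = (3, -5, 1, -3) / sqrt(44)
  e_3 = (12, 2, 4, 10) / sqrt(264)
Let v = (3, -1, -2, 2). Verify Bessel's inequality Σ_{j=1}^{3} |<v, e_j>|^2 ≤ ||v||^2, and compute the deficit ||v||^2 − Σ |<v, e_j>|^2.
Σ |<v, e_j>|^2 = 59/6; ||v||^2 = 18; deficit = 49/6

Write each e_j = u_j / sqrt(<u_j, u_j>) where u_j is the displayed integer vector. Then <v, e_j> = <v, u_j> / sqrt(<u_j, u_j>), so |<v, e_j>|^2 = <v, u_j>^2 / <u_j, u_j>.
Coefficients: <v, e_1> = 4/sqrt(16), <v, e_2> = 6/sqrt(44), <v, e_3> = 46/sqrt(264).
Square and sum: Σ |<v, e_j>|^2 = 59/6.
Compute ||v||^2 = v·v = 18.
Deficit = 18 − 59/6 = 49/6 ≥ 0, confirming Bessel's inequality. (The deficit equals ||v − Σ <v,e_j> e_j||^2, the squared distance from v to span{e_j}.)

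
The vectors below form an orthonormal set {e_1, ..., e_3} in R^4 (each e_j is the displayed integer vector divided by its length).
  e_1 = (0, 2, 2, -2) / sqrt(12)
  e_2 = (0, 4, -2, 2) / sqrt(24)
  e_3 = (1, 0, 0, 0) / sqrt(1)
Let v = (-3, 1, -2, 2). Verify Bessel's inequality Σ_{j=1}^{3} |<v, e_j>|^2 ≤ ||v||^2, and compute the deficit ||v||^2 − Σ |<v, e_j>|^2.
Σ |<v, e_j>|^2 = 18; ||v||^2 = 18; deficit = 0

Write each e_j = u_j / sqrt(<u_j, u_j>) where u_j is the displayed integer vector. Then <v, e_j> = <v, u_j> / sqrt(<u_j, u_j>), so |<v, e_j>|^2 = <v, u_j>^2 / <u_j, u_j>.
Coefficients: <v, e_1> = -6/sqrt(12), <v, e_2> = 12/sqrt(24), <v, e_3> = -3/sqrt(1).
Square and sum: Σ |<v, e_j>|^2 = 18.
Compute ||v||^2 = v·v = 18.
Deficit = 18 − 18 = 0 ≥ 0, confirming Bessel's inequality. (The deficit equals ||v − Σ <v,e_j> e_j||^2, the squared distance from v to span{e_j}.)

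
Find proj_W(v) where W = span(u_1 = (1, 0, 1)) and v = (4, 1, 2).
proj_W(v) = (3, 0, 3)

Set up U = [u_1 | ... | u_1] ∈ R^(3×1). The projector onto W = col(U) is P = U (U^T U)^(-1) U^T.
Compute U^T U =
  [2],
and U^T v = (6).
Solve U^T U · c = U^T v for the coefficients: c = (3). The projection is proj_W(v) = U c.
Check: (v - proj_W(v)) · u_1 = 0  (should be 0).
Result: proj_W(v) = (3, 0, 3).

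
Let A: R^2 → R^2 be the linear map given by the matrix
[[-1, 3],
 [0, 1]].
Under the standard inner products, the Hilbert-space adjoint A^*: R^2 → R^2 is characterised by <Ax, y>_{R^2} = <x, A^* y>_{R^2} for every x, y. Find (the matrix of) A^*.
A^* = A^T =
[[-1, 0],
 [3, 1]]

For real matrices with standard dot products, the defining identity <Ax, y> = <x, A^* y> gives (Ax)^T y = x^T (A^*) y, i.e. x^T A^T y = x^T (A^*) y. Since this holds for all x, y, we must have A^* = A^T. Therefore
A^* =
[[-1, 0],
 [3, 1]].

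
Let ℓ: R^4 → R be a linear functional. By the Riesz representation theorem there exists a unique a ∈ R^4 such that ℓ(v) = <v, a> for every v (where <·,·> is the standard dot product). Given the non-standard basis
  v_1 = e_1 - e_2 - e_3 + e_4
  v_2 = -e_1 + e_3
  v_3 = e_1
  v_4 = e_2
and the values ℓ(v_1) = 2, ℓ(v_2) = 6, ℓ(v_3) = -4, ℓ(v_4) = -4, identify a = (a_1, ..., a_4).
a = (-4, -4, 2, 4)

Write a = (a_1, ..., a_4) in the standard basis. For each basis vector v_i, ℓ(v_i) = <v_i, a> is a linear equation in the a_j's. Collect the n equations into a matrix system V a = ℓ, where row i of V is v_i (expressed in the standard basis). Since V is invertible (lower-triangular with 1s on the diagonal, up to permutation), solve by back-substitution:
  V =
[[1, -1, -1, 1],
 [-1, 0, 1, 0],
 [1, 0, 0, 0],
 [0, 1, 0, 0]]
  V a = (2, 6, -4, -4)
Solving gives a = (-4, -4, 2, 4).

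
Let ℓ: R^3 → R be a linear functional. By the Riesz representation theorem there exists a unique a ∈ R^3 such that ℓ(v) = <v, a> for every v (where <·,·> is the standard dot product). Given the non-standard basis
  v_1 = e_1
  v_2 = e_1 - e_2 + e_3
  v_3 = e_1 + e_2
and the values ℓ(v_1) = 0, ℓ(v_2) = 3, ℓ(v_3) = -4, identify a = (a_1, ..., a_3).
a = (0, -4, -1)

Write a = (a_1, ..., a_3) in the standard basis. For each basis vector v_i, ℓ(v_i) = <v_i, a> is a linear equation in the a_j's. Collect the n equations into a matrix system V a = ℓ, where row i of V is v_i (expressed in the standard basis). Since V is invertible (lower-triangular with 1s on the diagonal, up to permutation), solve by back-substitution:
  V =
[[1, 0, 0],
 [1, -1, 1],
 [1, 1, 0]]
  V a = (0, 3, -4)
Solving gives a = (0, -4, -1).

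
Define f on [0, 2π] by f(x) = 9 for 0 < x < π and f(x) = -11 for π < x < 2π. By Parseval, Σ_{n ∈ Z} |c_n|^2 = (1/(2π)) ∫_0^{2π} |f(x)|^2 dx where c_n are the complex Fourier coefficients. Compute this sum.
Σ |c_n|^2 = 101

Parseval equates the L^2 energy of f (normalised by 1/(2π)) with the ℓ^2 sum of its Fourier coefficients: (1/(2π)) ∫_0^{2π} |f|^2 = Σ |c_n|^2.
Compute the left side: (1/(2π)) [∫_0^π 9^2 dx + ∫_π^{2π} (-11)^2 dx] = (1/(2π)) · (81π + 121π) = (81 + 121)/2 = 101.
So Σ_{n ∈ Z} |c_n|^2 = 101.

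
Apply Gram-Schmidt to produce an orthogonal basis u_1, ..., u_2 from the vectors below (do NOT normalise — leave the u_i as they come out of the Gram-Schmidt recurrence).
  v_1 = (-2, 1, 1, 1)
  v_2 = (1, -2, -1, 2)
Orthogonal basis:
  u_1 = (-2, 1, 1, 1)
  u_2 = (1/7, -11/7, -4/7, 17/7)

Apply the Gram-Schmidt recurrence
  u_1 = v_1
  u_i = v_i − Σ_{j<i} ((v_i · u_j) / (u_j · u_j)) · u_j.

Step by step this gives:
  u_1 = (-2, 1, 1, 1)
  u_2 = (1/7, -11/7, -4/7, 17/7)

Orthogonality check:
  u_2 · u_1 = 0 (should be 0)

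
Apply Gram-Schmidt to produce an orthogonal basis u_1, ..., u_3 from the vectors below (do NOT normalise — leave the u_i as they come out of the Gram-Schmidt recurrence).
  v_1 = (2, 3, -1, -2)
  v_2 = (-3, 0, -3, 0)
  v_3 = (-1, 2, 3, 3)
Orthogonal basis:
  u_1 = (2, 3, -1, -2)
  u_2 = (-8/3, 1/2, -19/6, -1/3)
  u_3 = (-52/35, 106/35, 52/35, 81/35)

Apply the Gram-Schmidt recurrence
  u_1 = v_1
  u_i = v_i − Σ_{j<i} ((v_i · u_j) / (u_j · u_j)) · u_j.

Step by step this gives:
  u_1 = (2, 3, -1, -2)
  u_2 = (-8/3, 1/2, -19/6, -1/3)
  u_3 = (-52/35, 106/35, 52/35, 81/35)

Orthogonality check:
  u_2 · u_1 = 0 (should be 0)
  u_3 · u_1 = 0 (should be 0)
  u_3 · u_2 = 0 (should be 0)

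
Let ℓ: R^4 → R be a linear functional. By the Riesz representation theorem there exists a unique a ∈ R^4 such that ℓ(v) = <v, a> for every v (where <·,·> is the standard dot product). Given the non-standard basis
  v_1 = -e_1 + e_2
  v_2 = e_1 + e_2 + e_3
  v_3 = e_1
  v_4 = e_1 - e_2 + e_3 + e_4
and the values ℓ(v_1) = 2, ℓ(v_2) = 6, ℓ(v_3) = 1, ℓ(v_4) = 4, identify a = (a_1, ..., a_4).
a = (1, 3, 2, 4)

Write a = (a_1, ..., a_4) in the standard basis. For each basis vector v_i, ℓ(v_i) = <v_i, a> is a linear equation in the a_j's. Collect the n equations into a matrix system V a = ℓ, where row i of V is v_i (expressed in the standard basis). Since V is invertible (lower-triangular with 1s on the diagonal, up to permutation), solve by back-substitution:
  V =
[[-1, 1, 0, 0],
 [1, 1, 1, 0],
 [1, 0, 0, 0],
 [1, -1, 1, 1]]
  V a = (2, 6, 1, 4)
Solving gives a = (1, 3, 2, 4).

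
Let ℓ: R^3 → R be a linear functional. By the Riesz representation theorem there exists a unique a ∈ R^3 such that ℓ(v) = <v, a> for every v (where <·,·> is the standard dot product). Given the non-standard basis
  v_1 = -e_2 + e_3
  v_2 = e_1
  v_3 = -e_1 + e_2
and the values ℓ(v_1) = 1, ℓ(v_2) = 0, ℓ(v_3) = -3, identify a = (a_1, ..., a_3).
a = (0, -3, -2)

Write a = (a_1, ..., a_3) in the standard basis. For each basis vector v_i, ℓ(v_i) = <v_i, a> is a linear equation in the a_j's. Collect the n equations into a matrix system V a = ℓ, where row i of V is v_i (expressed in the standard basis). Since V is invertible (lower-triangular with 1s on the diagonal, up to permutation), solve by back-substitution:
  V =
[[0, -1, 1],
 [1, 0, 0],
 [-1, 1, 0]]
  V a = (1, 0, -3)
Solving gives a = (0, -3, -2).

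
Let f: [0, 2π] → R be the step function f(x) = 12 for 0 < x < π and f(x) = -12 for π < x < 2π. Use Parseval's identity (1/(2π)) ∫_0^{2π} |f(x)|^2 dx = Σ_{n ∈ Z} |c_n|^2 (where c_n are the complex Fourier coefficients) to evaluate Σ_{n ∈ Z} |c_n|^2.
Σ |c_n|^2 = 144

Parseval equates the L^2 energy of f (normalised by 1/(2π)) with the ℓ^2 sum of its Fourier coefficients: (1/(2π)) ∫_0^{2π} |f|^2 = Σ |c_n|^2.
Compute the left side: (1/(2π)) [∫_0^π 12^2 dx + ∫_π^{2π} (-12)^2 dx] = (1/(2π)) · (144π + 144π) = (144 + 144)/2 = 144.
So Σ_{n ∈ Z} |c_n|^2 = 144.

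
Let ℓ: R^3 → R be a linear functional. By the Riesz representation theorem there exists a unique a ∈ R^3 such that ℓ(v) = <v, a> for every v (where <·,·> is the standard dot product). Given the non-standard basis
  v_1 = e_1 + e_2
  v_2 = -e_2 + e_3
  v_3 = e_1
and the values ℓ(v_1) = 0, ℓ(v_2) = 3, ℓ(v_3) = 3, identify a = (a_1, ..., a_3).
a = (3, -3, 0)

Write a = (a_1, ..., a_3) in the standard basis. For each basis vector v_i, ℓ(v_i) = <v_i, a> is a linear equation in the a_j's. Collect the n equations into a matrix system V a = ℓ, where row i of V is v_i (expressed in the standard basis). Since V is invertible (lower-triangular with 1s on the diagonal, up to permutation), solve by back-substitution:
  V =
[[1, 1, 0],
 [0, -1, 1],
 [1, 0, 0]]
  V a = (0, 3, 3)
Solving gives a = (3, -3, 0).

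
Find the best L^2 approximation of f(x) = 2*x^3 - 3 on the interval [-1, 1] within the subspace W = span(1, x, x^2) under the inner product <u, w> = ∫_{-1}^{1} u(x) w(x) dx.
g(x) = 6*x/5 - 3

The best approximation g ∈ W is the orthogonal projection of f onto W. Writing g = a_0 + a_1 x + a_2 x^2, the coefficients solve the normal equations G · a = b where
  G_{ij} = <φ_i, φ_j> and b_i = <f, φ_i>, with φ_0 = 1, φ_1 = x, φ_2 = x^2.
G =
  [2, 0, 2/3]
  [0, 2/3, 0]
  [2/3, 0, 2/5],
b = (-6, 4/5, -2).
Solving gives a_0 = -3, a_1 = 6/5, a_2 = 0, so
  g(x) = 6*x/5 - 3.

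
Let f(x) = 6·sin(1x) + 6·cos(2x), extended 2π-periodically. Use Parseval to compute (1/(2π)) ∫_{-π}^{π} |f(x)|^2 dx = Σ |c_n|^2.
Σ |c_n|^2 = 36

Expand |f|^2 and use orthogonality of {sin(nx), cos(mx)} on [-π, π]:
  ∫_{-π}^{π} sin(nx)^2 dx = π, ∫ cos(mx)^2 dx = π, and cross terms integrate to 0.
So ∫_{-π}^{π} f(x)^2 dx = 6^2 · π + 6^2 · π = (36 + 36)π.
Divide by 2π: (36 + 36)/2 = 36.
By Parseval, this equals Σ |c_n|^2.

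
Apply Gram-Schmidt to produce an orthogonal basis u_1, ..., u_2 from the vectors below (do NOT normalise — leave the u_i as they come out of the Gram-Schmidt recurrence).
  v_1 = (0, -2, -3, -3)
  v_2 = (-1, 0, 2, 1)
Orthogonal basis:
  u_1 = (0, -2, -3, -3)
  u_2 = (-1, -9/11, 17/22, -5/22)

Apply the Gram-Schmidt recurrence
  u_1 = v_1
  u_i = v_i − Σ_{j<i} ((v_i · u_j) / (u_j · u_j)) · u_j.

Step by step this gives:
  u_1 = (0, -2, -3, -3)
  u_2 = (-1, -9/11, 17/22, -5/22)

Orthogonality check:
  u_2 · u_1 = 0 (should be 0)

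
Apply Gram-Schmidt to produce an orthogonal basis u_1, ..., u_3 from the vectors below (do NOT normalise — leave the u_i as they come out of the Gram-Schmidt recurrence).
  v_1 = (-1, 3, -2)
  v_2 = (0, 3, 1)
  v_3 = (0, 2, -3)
Orthogonal basis:
  u_1 = (-1, 3, -2)
  u_2 = (1/2, 3/2, 2)
  u_3 = (99/91, 11/91, -33/91)

Apply the Gram-Schmidt recurrence
  u_1 = v_1
  u_i = v_i − Σ_{j<i} ((v_i · u_j) / (u_j · u_j)) · u_j.

Step by step this gives:
  u_1 = (-1, 3, -2)
  u_2 = (1/2, 3/2, 2)
  u_3 = (99/91, 11/91, -33/91)

Orthogonality check:
  u_2 · u_1 = 0 (should be 0)
  u_3 · u_1 = 0 (should be 0)
  u_3 · u_2 = 0 (should be 0)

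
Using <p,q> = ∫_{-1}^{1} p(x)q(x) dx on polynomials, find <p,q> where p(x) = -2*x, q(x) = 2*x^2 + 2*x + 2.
<p,q> = -8/3

Expand the product: p(x)·q(x) = -4*x^3 - 4*x^2 - 4*x.
∫_{-1}^{1} of each monomial x^k gives [2/(k+1) if k even, 0 if k odd]. Integrating term-by-term (or equivalently evaluating the antiderivative F(x) = -x^4 - 4*x^3/3 - 2*x^2 at the endpoints):
  F(1) − F(−1) = -13/3 − (-5/3) = -8/3.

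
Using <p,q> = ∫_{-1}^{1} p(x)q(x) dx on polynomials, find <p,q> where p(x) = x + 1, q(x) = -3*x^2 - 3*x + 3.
<p,q> = 2

Expand the product: p(x)·q(x) = -3*x^3 - 6*x^2 + 3.
∫_{-1}^{1} of each monomial x^k gives [2/(k+1) if k even, 0 if k odd]. Integrating term-by-term (or equivalently evaluating the antiderivative F(x) = -3*x^4/4 - 2*x^3 + 3*x at the endpoints):
  F(1) − F(−1) = 1/4 − (-7/4) = 2.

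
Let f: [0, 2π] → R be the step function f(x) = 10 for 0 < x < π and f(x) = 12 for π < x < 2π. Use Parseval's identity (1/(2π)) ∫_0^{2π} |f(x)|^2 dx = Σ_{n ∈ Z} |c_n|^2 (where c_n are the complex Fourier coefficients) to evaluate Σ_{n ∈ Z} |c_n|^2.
Σ |c_n|^2 = 122

Parseval equates the L^2 energy of f (normalised by 1/(2π)) with the ℓ^2 sum of its Fourier coefficients: (1/(2π)) ∫_0^{2π} |f|^2 = Σ |c_n|^2.
Compute the left side: (1/(2π)) [∫_0^π 10^2 dx + ∫_π^{2π} 12^2 dx] = (1/(2π)) · (100π + 144π) = (100 + 144)/2 = 122.
So Σ_{n ∈ Z} |c_n|^2 = 122.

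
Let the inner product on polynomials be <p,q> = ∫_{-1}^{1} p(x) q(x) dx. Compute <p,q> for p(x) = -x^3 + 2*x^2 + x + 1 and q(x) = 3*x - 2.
<p,q> = -88/15

Expand the product: p(x)·q(x) = -3*x^4 + 8*x^3 - x^2 + x - 2.
∫_{-1}^{1} of each monomial x^k gives [2/(k+1) if k even, 0 if k odd]. Integrating term-by-term (or equivalently evaluating the antiderivative F(x) = -3*x^5/5 + 2*x^4 - x^3/3 + x^2/2 - 2*x at the endpoints):
  F(1) − F(−1) = -13/30 − (163/30) = -88/15.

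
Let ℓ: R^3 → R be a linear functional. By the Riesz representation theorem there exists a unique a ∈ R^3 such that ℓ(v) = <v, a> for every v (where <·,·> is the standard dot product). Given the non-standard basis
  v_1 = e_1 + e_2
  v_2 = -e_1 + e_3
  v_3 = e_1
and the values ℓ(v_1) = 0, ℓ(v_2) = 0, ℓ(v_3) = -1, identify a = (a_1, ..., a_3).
a = (-1, 1, -1)

Write a = (a_1, ..., a_3) in the standard basis. For each basis vector v_i, ℓ(v_i) = <v_i, a> is a linear equation in the a_j's. Collect the n equations into a matrix system V a = ℓ, where row i of V is v_i (expressed in the standard basis). Since V is invertible (lower-triangular with 1s on the diagonal, up to permutation), solve by back-substitution:
  V =
[[1, 1, 0],
 [-1, 0, 1],
 [1, 0, 0]]
  V a = (0, 0, -1)
Solving gives a = (-1, 1, -1).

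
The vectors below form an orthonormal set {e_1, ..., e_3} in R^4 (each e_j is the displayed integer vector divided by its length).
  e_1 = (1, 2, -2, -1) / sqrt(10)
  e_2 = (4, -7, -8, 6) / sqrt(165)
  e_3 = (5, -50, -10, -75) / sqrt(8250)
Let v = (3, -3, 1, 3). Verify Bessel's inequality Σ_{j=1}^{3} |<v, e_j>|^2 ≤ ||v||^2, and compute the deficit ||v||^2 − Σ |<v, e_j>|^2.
Σ |<v, e_j>|^2 = 91/5; ||v||^2 = 28; deficit = 49/5

Write each e_j = u_j / sqrt(<u_j, u_j>) where u_j is the displayed integer vector. Then <v, e_j> = <v, u_j> / sqrt(<u_j, u_j>), so |<v, e_j>|^2 = <v, u_j>^2 / <u_j, u_j>.
Coefficients: <v, e_1> = -8/sqrt(10), <v, e_2> = 43/sqrt(165), <v, e_3> = -70/sqrt(8250).
Square and sum: Σ |<v, e_j>|^2 = 91/5.
Compute ||v||^2 = v·v = 28.
Deficit = 28 − 91/5 = 49/5 ≥ 0, confirming Bessel's inequality. (The deficit equals ||v − Σ <v,e_j> e_j||^2, the squared distance from v to span{e_j}.)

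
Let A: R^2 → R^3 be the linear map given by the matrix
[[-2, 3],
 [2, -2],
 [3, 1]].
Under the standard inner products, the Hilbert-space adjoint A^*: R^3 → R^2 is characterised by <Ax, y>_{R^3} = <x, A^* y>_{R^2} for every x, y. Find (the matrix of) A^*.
A^* = A^T =
[[-2, 2, 3],
 [3, -2, 1]]

For real matrices with standard dot products, the defining identity <Ax, y> = <x, A^* y> gives (Ax)^T y = x^T (A^*) y, i.e. x^T A^T y = x^T (A^*) y. Since this holds for all x, y, we must have A^* = A^T. Therefore
A^* =
[[-2, 2, 3],
 [3, -2, 1]].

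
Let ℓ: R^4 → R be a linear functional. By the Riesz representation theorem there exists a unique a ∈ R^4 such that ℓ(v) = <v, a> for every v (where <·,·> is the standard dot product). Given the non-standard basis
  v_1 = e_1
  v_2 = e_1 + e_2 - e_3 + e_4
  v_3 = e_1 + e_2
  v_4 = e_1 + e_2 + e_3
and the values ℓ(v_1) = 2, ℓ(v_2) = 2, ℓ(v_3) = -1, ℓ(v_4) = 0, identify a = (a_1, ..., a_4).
a = (2, -3, 1, 4)

Write a = (a_1, ..., a_4) in the standard basis. For each basis vector v_i, ℓ(v_i) = <v_i, a> is a linear equation in the a_j's. Collect the n equations into a matrix system V a = ℓ, where row i of V is v_i (expressed in the standard basis). Since V is invertible (lower-triangular with 1s on the diagonal, up to permutation), solve by back-substitution:
  V =
[[1, 0, 0, 0],
 [1, 1, -1, 1],
 [1, 1, 0, 0],
 [1, 1, 1, 0]]
  V a = (2, 2, -1, 0)
Solving gives a = (2, -3, 1, 4).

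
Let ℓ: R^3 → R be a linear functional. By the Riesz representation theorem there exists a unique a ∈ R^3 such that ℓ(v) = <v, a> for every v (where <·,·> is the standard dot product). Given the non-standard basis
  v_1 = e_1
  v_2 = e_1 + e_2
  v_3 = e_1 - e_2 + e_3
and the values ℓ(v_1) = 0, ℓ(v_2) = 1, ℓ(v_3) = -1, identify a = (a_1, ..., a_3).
a = (0, 1, 0)

Write a = (a_1, ..., a_3) in the standard basis. For each basis vector v_i, ℓ(v_i) = <v_i, a> is a linear equation in the a_j's. Collect the n equations into a matrix system V a = ℓ, where row i of V is v_i (expressed in the standard basis). Since V is invertible (lower-triangular with 1s on the diagonal, up to permutation), solve by back-substitution:
  V =
[[1, 0, 0],
 [1, 1, 0],
 [1, -1, 1]]
  V a = (0, 1, -1)
Solving gives a = (0, 1, 0).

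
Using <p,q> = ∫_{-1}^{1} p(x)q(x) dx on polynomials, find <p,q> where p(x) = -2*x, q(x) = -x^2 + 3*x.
<p,q> = -4

Expand the product: p(x)·q(x) = 2*x^3 - 6*x^2.
∫_{-1}^{1} of each monomial x^k gives [2/(k+1) if k even, 0 if k odd]. Integrating term-by-term (or equivalently evaluating the antiderivative F(x) = x^4/2 - 2*x^3 at the endpoints):
  F(1) − F(−1) = -3/2 − (5/2) = -4.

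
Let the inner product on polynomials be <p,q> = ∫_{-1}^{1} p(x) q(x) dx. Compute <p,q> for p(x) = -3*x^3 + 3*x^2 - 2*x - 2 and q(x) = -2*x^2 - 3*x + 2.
<p,q> = 58/15

Expand the product: p(x)·q(x) = 6*x^5 + 3*x^4 - 11*x^3 + 16*x^2 + 2*x - 4.
∫_{-1}^{1} of each monomial x^k gives [2/(k+1) if k even, 0 if k odd]. Integrating term-by-term (or equivalently evaluating the antiderivative F(x) = x^6 + 3*x^5/5 - 11*x^4/4 + 16*x^3/3 + x^2 - 4*x at the endpoints):
  F(1) − F(−1) = 71/60 − (-161/60) = 58/15.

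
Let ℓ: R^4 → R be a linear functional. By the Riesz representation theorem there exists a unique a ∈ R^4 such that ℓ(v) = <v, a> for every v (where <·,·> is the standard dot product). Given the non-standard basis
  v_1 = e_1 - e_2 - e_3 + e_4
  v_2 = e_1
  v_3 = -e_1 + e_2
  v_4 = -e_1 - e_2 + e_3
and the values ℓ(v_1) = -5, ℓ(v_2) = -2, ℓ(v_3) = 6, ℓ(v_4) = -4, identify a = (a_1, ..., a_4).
a = (-2, 4, -2, -1)

Write a = (a_1, ..., a_4) in the standard basis. For each basis vector v_i, ℓ(v_i) = <v_i, a> is a linear equation in the a_j's. Collect the n equations into a matrix system V a = ℓ, where row i of V is v_i (expressed in the standard basis). Since V is invertible (lower-triangular with 1s on the diagonal, up to permutation), solve by back-substitution:
  V =
[[1, -1, -1, 1],
 [1, 0, 0, 0],
 [-1, 1, 0, 0],
 [-1, -1, 1, 0]]
  V a = (-5, -2, 6, -4)
Solving gives a = (-2, 4, -2, -1).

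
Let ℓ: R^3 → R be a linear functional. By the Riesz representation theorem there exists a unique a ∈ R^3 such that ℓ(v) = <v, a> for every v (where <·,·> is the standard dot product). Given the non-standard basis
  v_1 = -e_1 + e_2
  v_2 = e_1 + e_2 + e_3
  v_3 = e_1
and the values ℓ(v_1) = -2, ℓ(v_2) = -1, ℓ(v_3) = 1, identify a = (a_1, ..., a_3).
a = (1, -1, -1)

Write a = (a_1, ..., a_3) in the standard basis. For each basis vector v_i, ℓ(v_i) = <v_i, a> is a linear equation in the a_j's. Collect the n equations into a matrix system V a = ℓ, where row i of V is v_i (expressed in the standard basis). Since V is invertible (lower-triangular with 1s on the diagonal, up to permutation), solve by back-substitution:
  V =
[[-1, 1, 0],
 [1, 1, 1],
 [1, 0, 0]]
  V a = (-2, -1, 1)
Solving gives a = (1, -1, -1).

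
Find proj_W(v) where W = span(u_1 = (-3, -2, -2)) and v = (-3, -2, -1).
proj_W(v) = (-45/17, -30/17, -30/17)

Set up U = [u_1 | ... | u_1] ∈ R^(3×1). The projector onto W = col(U) is P = U (U^T U)^(-1) U^T.
Compute U^T U =
  [17],
and U^T v = (15).
Solve U^T U · c = U^T v for the coefficients: c = (15/17). The projection is proj_W(v) = U c.
Check: (v - proj_W(v)) · u_1 = 0  (should be 0).
Result: proj_W(v) = (-45/17, -30/17, -30/17).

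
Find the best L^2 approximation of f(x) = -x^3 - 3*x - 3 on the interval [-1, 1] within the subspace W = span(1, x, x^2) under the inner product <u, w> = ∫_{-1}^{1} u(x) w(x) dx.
g(x) = -18*x/5 - 3

The best approximation g ∈ W is the orthogonal projection of f onto W. Writing g = a_0 + a_1 x + a_2 x^2, the coefficients solve the normal equations G · a = b where
  G_{ij} = <φ_i, φ_j> and b_i = <f, φ_i>, with φ_0 = 1, φ_1 = x, φ_2 = x^2.
G =
  [2, 0, 2/3]
  [0, 2/3, 0]
  [2/3, 0, 2/5],
b = (-6, -12/5, -2).
Solving gives a_0 = -3, a_1 = -18/5, a_2 = 0, so
  g(x) = -18*x/5 - 3.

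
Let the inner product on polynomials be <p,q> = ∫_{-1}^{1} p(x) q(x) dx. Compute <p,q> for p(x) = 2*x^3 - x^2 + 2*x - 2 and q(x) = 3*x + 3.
<p,q> = -38/5

Expand the product: p(x)·q(x) = 6*x^4 + 3*x^3 + 3*x^2 - 6.
∫_{-1}^{1} of each monomial x^k gives [2/(k+1) if k even, 0 if k odd]. Integrating term-by-term (or equivalently evaluating the antiderivative F(x) = 6*x^5/5 + 3*x^4/4 + x^3 - 6*x at the endpoints):
  F(1) − F(−1) = -61/20 − (91/20) = -38/5.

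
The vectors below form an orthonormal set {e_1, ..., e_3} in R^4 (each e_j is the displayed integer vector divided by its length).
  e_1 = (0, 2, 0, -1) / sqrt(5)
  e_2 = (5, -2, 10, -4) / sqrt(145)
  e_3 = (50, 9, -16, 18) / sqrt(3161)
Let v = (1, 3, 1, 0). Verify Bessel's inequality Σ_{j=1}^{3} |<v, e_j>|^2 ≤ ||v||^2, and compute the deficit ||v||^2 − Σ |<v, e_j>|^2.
Σ |<v, e_j>|^2 = 974/109; ||v||^2 = 11; deficit = 225/109

Write each e_j = u_j / sqrt(<u_j, u_j>) where u_j is the displayed integer vector. Then <v, e_j> = <v, u_j> / sqrt(<u_j, u_j>), so |<v, e_j>|^2 = <v, u_j>^2 / <u_j, u_j>.
Coefficients: <v, e_1> = 6/sqrt(5), <v, e_2> = 9/sqrt(145), <v, e_3> = 61/sqrt(3161).
Square and sum: Σ |<v, e_j>|^2 = 974/109.
Compute ||v||^2 = v·v = 11.
Deficit = 11 − 974/109 = 225/109 ≥ 0, confirming Bessel's inequality. (The deficit equals ||v − Σ <v,e_j> e_j||^2, the squared distance from v to span{e_j}.)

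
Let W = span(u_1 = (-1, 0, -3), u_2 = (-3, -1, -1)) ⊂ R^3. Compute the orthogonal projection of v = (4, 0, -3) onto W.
proj_W(v) = (251/74, 60/37, -207/74)

Set up U = [u_1 | ... | u_2] ∈ R^(3×2). The projector onto W = col(U) is P = U (U^T U)^(-1) U^T.
Compute U^T U =
  [10, 6]
  [6, 11],
and U^T v = (5, -9).
Solve U^T U · c = U^T v for the coefficients: c = (109/74, -60/37). The projection is proj_W(v) = U c.
Check: (v - proj_W(v)) · u_1 = 0  (should be 0).
Check: (v - proj_W(v)) · u_2 = 0  (should be 0).
Result: proj_W(v) = (251/74, 60/37, -207/74).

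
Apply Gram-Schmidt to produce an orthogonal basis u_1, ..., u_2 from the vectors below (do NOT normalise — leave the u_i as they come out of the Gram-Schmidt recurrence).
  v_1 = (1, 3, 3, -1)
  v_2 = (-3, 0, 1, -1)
Orthogonal basis:
  u_1 = (1, 3, 3, -1)
  u_2 = (-61/20, -3/20, 17/20, -19/20)

Apply the Gram-Schmidt recurrence
  u_1 = v_1
  u_i = v_i − Σ_{j<i} ((v_i · u_j) / (u_j · u_j)) · u_j.

Step by step this gives:
  u_1 = (1, 3, 3, -1)
  u_2 = (-61/20, -3/20, 17/20, -19/20)

Orthogonality check:
  u_2 · u_1 = 0 (should be 0)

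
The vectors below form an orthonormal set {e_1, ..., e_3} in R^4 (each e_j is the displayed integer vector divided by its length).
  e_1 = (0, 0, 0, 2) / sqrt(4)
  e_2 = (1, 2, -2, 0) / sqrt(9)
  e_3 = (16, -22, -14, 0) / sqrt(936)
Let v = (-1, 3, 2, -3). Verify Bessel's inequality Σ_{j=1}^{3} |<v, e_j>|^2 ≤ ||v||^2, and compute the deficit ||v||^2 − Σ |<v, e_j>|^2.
Σ |<v, e_j>|^2 = 573/26; ||v||^2 = 23; deficit = 25/26

Write each e_j = u_j / sqrt(<u_j, u_j>) where u_j is the displayed integer vector. Then <v, e_j> = <v, u_j> / sqrt(<u_j, u_j>), so |<v, e_j>|^2 = <v, u_j>^2 / <u_j, u_j>.
Coefficients: <v, e_1> = -6/sqrt(4), <v, e_2> = 1/sqrt(9), <v, e_3> = -110/sqrt(936).
Square and sum: Σ |<v, e_j>|^2 = 573/26.
Compute ||v||^2 = v·v = 23.
Deficit = 23 − 573/26 = 25/26 ≥ 0, confirming Bessel's inequality. (The deficit equals ||v − Σ <v,e_j> e_j||^2, the squared distance from v to span{e_j}.)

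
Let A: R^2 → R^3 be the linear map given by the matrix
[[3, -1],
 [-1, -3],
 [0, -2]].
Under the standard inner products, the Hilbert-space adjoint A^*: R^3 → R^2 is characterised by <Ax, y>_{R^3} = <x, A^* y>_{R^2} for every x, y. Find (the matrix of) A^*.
A^* = A^T =
[[3, -1, 0],
 [-1, -3, -2]]

For real matrices with standard dot products, the defining identity <Ax, y> = <x, A^* y> gives (Ax)^T y = x^T (A^*) y, i.e. x^T A^T y = x^T (A^*) y. Since this holds for all x, y, we must have A^* = A^T. Therefore
A^* =
[[3, -1, 0],
 [-1, -3, -2]].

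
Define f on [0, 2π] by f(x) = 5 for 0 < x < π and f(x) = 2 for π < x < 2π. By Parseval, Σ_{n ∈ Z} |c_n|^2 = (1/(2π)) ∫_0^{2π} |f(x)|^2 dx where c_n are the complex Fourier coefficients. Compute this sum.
Σ |c_n|^2 = 29/2

Parseval equates the L^2 energy of f (normalised by 1/(2π)) with the ℓ^2 sum of its Fourier coefficients: (1/(2π)) ∫_0^{2π} |f|^2 = Σ |c_n|^2.
Compute the left side: (1/(2π)) [∫_0^π 5^2 dx + ∫_π^{2π} 2^2 dx] = (1/(2π)) · (25π + 4π) = (25 + 4)/2 = 29/2.
So Σ_{n ∈ Z} |c_n|^2 = 29/2.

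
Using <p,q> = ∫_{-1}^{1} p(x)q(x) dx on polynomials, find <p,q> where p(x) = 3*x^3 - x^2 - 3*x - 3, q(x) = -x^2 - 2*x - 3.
<p,q> = 24

Expand the product: p(x)·q(x) = -3*x^5 - 5*x^4 - 4*x^3 + 12*x^2 + 15*x + 9.
∫_{-1}^{1} of each monomial x^k gives [2/(k+1) if k even, 0 if k odd]. Integrating term-by-term (or equivalently evaluating the antiderivative F(x) = -x^6/2 - x^5 - x^4 + 4*x^3 + 15*x^2/2 + 9*x at the endpoints):
  F(1) − F(−1) = 18 − (-6) = 24.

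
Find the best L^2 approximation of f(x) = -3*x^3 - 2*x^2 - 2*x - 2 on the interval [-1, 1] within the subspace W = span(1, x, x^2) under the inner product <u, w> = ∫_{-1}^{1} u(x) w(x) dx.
g(x) = -2*x^2 - 19*x/5 - 2

The best approximation g ∈ W is the orthogonal projection of f onto W. Writing g = a_0 + a_1 x + a_2 x^2, the coefficients solve the normal equations G · a = b where
  G_{ij} = <φ_i, φ_j> and b_i = <f, φ_i>, with φ_0 = 1, φ_1 = x, φ_2 = x^2.
G =
  [2, 0, 2/3]
  [0, 2/3, 0]
  [2/3, 0, 2/5],
b = (-16/3, -38/15, -32/15).
Solving gives a_0 = -2, a_1 = -19/5, a_2 = -2, so
  g(x) = -2*x^2 - 19*x/5 - 2.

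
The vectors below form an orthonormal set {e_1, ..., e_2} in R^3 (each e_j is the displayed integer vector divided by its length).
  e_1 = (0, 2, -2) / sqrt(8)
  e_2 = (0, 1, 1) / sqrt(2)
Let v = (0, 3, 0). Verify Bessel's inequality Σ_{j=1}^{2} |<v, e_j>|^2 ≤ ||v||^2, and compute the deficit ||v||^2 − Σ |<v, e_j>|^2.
Σ |<v, e_j>|^2 = 9; ||v||^2 = 9; deficit = 0

Write each e_j = u_j / sqrt(<u_j, u_j>) where u_j is the displayed integer vector. Then <v, e_j> = <v, u_j> / sqrt(<u_j, u_j>), so |<v, e_j>|^2 = <v, u_j>^2 / <u_j, u_j>.
Coefficients: <v, e_1> = 6/sqrt(8), <v, e_2> = 3/sqrt(2).
Square and sum: Σ |<v, e_j>|^2 = 9.
Compute ||v||^2 = v·v = 9.
Deficit = 9 − 9 = 0 ≥ 0, confirming Bessel's inequality. (The deficit equals ||v − Σ <v,e_j> e_j||^2, the squared distance from v to span{e_j}.)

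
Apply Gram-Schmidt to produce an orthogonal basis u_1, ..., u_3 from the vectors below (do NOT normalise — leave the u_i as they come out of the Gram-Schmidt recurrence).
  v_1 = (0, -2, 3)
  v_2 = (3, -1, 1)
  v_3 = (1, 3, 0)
Orthogonal basis:
  u_1 = (0, -2, 3)
  u_2 = (3, -3/13, -2/13)
  u_3 = (14/59, 126/59, 84/59)

Apply the Gram-Schmidt recurrence
  u_1 = v_1
  u_i = v_i − Σ_{j<i} ((v_i · u_j) / (u_j · u_j)) · u_j.

Step by step this gives:
  u_1 = (0, -2, 3)
  u_2 = (3, -3/13, -2/13)
  u_3 = (14/59, 126/59, 84/59)

Orthogonality check:
  u_2 · u_1 = 0 (should be 0)
  u_3 · u_1 = 0 (should be 0)
  u_3 · u_2 = 0 (should be 0)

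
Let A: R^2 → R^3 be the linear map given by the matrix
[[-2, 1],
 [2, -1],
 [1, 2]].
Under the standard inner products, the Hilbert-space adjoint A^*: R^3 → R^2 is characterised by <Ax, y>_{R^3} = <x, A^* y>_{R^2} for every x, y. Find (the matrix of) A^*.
A^* = A^T =
[[-2, 2, 1],
 [1, -1, 2]]

For real matrices with standard dot products, the defining identity <Ax, y> = <x, A^* y> gives (Ax)^T y = x^T (A^*) y, i.e. x^T A^T y = x^T (A^*) y. Since this holds for all x, y, we must have A^* = A^T. Therefore
A^* =
[[-2, 2, 1],
 [1, -1, 2]].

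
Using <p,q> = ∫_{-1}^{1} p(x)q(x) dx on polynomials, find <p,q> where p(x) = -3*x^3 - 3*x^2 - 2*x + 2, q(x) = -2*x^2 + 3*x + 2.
<p,q> = -58/15

Expand the product: p(x)·q(x) = 6*x^5 - 3*x^4 - 11*x^3 - 16*x^2 + 2*x + 4.
∫_{-1}^{1} of each monomial x^k gives [2/(k+1) if k even, 0 if k odd]. Integrating term-by-term (or equivalently evaluating the antiderivative F(x) = x^6 - 3*x^5/5 - 11*x^4/4 - 16*x^3/3 + x^2 + 4*x at the endpoints):
  F(1) − F(−1) = -161/60 − (71/60) = -58/15.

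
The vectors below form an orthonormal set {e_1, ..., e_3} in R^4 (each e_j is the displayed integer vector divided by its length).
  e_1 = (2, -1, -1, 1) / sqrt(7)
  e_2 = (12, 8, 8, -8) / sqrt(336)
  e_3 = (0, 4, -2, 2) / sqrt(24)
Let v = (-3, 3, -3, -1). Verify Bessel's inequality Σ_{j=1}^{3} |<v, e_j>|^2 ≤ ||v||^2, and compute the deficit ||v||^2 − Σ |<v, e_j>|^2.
Σ |<v, e_j>|^2 = 20; ||v||^2 = 28; deficit = 8

Write each e_j = u_j / sqrt(<u_j, u_j>) where u_j is the displayed integer vector. Then <v, e_j> = <v, u_j> / sqrt(<u_j, u_j>), so |<v, e_j>|^2 = <v, u_j>^2 / <u_j, u_j>.
Coefficients: <v, e_1> = -7/sqrt(7), <v, e_2> = -28/sqrt(336), <v, e_3> = 16/sqrt(24).
Square and sum: Σ |<v, e_j>|^2 = 20.
Compute ||v||^2 = v·v = 28.
Deficit = 28 − 20 = 8 ≥ 0, confirming Bessel's inequality. (The deficit equals ||v − Σ <v,e_j> e_j||^2, the squared distance from v to span{e_j}.)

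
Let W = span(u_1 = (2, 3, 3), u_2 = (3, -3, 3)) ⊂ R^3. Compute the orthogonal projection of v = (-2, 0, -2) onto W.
proj_W(v) = (-56/31, 1/31, -67/31)

Set up U = [u_1 | ... | u_2] ∈ R^(3×2). The projector onto W = col(U) is P = U (U^T U)^(-1) U^T.
Compute U^T U =
  [22, 6]
  [6, 27],
and U^T v = (-10, -12).
Solve U^T U · c = U^T v for the coefficients: c = (-11/31, -34/93). The projection is proj_W(v) = U c.
Check: (v - proj_W(v)) · u_1 = 0  (should be 0).
Check: (v - proj_W(v)) · u_2 = 0  (should be 0).
Result: proj_W(v) = (-56/31, 1/31, -67/31).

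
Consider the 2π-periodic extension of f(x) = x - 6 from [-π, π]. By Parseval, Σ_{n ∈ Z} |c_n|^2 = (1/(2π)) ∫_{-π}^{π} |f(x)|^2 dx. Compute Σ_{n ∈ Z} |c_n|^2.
Σ |c_n|^2 = π^2/3 + 36

Expand and integrate term by term over [-π, π]:
  ∫ (x)^2 dx = 1·(2π^3/3); ∫ 2·1·(-6)·x dx = 0 (odd integrand); ∫ (-6)^2 dx = 36·2π.
So (1/(2π)) ∫_{-π}^{π} (x - 6)^2 dx = 1π^2/3 + 36 = π^2/3 + 36.
Parseval ⇒ Σ |c_n|^2 = π^2/3 + 36.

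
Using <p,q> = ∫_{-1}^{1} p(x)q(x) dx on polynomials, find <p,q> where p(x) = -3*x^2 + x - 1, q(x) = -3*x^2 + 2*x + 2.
<p,q> = -16/15

Expand the product: p(x)·q(x) = 9*x^4 - 9*x^3 - x^2 - 2.
∫_{-1}^{1} of each monomial x^k gives [2/(k+1) if k even, 0 if k odd]. Integrating term-by-term (or equivalently evaluating the antiderivative F(x) = 9*x^5/5 - 9*x^4/4 - x^3/3 - 2*x at the endpoints):
  F(1) − F(−1) = -167/60 − (-103/60) = -16/15.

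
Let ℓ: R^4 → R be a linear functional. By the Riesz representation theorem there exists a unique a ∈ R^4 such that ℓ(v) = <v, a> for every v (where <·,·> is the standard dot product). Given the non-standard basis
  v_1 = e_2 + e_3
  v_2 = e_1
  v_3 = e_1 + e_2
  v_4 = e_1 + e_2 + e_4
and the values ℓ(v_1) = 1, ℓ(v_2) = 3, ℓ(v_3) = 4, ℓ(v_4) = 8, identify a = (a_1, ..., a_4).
a = (3, 1, 0, 4)

Write a = (a_1, ..., a_4) in the standard basis. For each basis vector v_i, ℓ(v_i) = <v_i, a> is a linear equation in the a_j's. Collect the n equations into a matrix system V a = ℓ, where row i of V is v_i (expressed in the standard basis). Since V is invertible (lower-triangular with 1s on the diagonal, up to permutation), solve by back-substitution:
  V =
[[0, 1, 1, 0],
 [1, 0, 0, 0],
 [1, 1, 0, 0],
 [1, 1, 0, 1]]
  V a = (1, 3, 4, 8)
Solving gives a = (3, 1, 0, 4).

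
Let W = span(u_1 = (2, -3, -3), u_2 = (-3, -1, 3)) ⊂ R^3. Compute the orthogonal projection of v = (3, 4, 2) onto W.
proj_W(v) = (135/137, 617/137, 21/137)

Set up U = [u_1 | ... | u_2] ∈ R^(3×2). The projector onto W = col(U) is P = U (U^T U)^(-1) U^T.
Compute U^T U =
  [22, -12]
  [-12, 19],
and U^T v = (-12, -7).
Solve U^T U · c = U^T v for the coefficients: c = (-156/137, -149/137). The projection is proj_W(v) = U c.
Check: (v - proj_W(v)) · u_1 = 0  (should be 0).
Check: (v - proj_W(v)) · u_2 = 0  (should be 0).
Result: proj_W(v) = (135/137, 617/137, 21/137).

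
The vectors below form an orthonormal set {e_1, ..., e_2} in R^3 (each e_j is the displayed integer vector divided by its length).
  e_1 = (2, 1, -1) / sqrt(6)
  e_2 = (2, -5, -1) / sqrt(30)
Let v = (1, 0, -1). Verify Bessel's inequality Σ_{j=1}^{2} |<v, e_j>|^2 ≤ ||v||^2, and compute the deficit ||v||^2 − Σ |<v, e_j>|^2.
Σ |<v, e_j>|^2 = 9/5; ||v||^2 = 2; deficit = 1/5

Write each e_j = u_j / sqrt(<u_j, u_j>) where u_j is the displayed integer vector. Then <v, e_j> = <v, u_j> / sqrt(<u_j, u_j>), so |<v, e_j>|^2 = <v, u_j>^2 / <u_j, u_j>.
Coefficients: <v, e_1> = 3/sqrt(6), <v, e_2> = 3/sqrt(30).
Square and sum: Σ |<v, e_j>|^2 = 9/5.
Compute ||v||^2 = v·v = 2.
Deficit = 2 − 9/5 = 1/5 ≥ 0, confirming Bessel's inequality. (The deficit equals ||v − Σ <v,e_j> e_j||^2, the squared distance from v to span{e_j}.)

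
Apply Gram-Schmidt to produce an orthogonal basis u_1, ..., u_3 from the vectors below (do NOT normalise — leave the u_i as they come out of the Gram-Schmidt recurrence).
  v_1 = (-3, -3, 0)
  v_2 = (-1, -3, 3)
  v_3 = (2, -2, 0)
Orthogonal basis:
  u_1 = (-3, -3, 0)
  u_2 = (1, -1, 3)
  u_3 = (18/11, -18/11, -12/11)

Apply the Gram-Schmidt recurrence
  u_1 = v_1
  u_i = v_i − Σ_{j<i} ((v_i · u_j) / (u_j · u_j)) · u_j.

Step by step this gives:
  u_1 = (-3, -3, 0)
  u_2 = (1, -1, 3)
  u_3 = (18/11, -18/11, -12/11)

Orthogonality check:
  u_2 · u_1 = 0 (should be 0)
  u_3 · u_1 = 0 (should be 0)
  u_3 · u_2 = 0 (should be 0)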